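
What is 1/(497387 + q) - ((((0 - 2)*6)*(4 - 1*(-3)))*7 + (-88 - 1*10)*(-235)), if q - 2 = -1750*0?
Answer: -11162403937/497389 ≈ -22442.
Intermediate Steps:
q = 2 (q = 2 - 1750*0 = 2 + 0 = 2)
1/(497387 + q) - ((((0 - 2)*6)*(4 - 1*(-3)))*7 + (-88 - 1*10)*(-235)) = 1/(497387 + 2) - ((((0 - 2)*6)*(4 - 1*(-3)))*7 + (-88 - 1*10)*(-235)) = 1/497389 - (((-2*6)*(4 + 3))*7 + (-88 - 10)*(-235)) = 1/497389 - (-12*7*7 - 98*(-235)) = 1/497389 - (-84*7 + 23030) = 1/497389 - (-588 + 23030) = 1/497389 - 1*22442 = 1/497389 - 22442 = -11162403937/497389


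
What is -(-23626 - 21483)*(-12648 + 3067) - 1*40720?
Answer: -432230049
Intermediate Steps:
-(-23626 - 21483)*(-12648 + 3067) - 1*40720 = -(-45109)*(-9581) - 40720 = -1*432189329 - 40720 = -432189329 - 40720 = -432230049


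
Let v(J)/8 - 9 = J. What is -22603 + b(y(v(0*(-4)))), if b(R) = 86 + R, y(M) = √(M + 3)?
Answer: -22517 + 5*√3 ≈ -22508.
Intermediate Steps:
v(J) = 72 + 8*J
y(M) = √(3 + M)
-22603 + b(y(v(0*(-4)))) = -22603 + (86 + √(3 + (72 + 8*(0*(-4))))) = -22603 + (86 + √(3 + (72 + 8*0))) = -22603 + (86 + √(3 + (72 + 0))) = -22603 + (86 + √(3 + 72)) = -22603 + (86 + √75) = -22603 + (86 + 5*√3) = -22517 + 5*√3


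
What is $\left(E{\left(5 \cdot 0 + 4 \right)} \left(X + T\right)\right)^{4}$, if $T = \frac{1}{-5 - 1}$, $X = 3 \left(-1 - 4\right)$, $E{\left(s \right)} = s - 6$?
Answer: $\frac{68574961}{81} \approx 8.466 \cdot 10^{5}$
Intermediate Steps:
$E{\left(s \right)} = -6 + s$ ($E{\left(s \right)} = s - 6 = -6 + s$)
$X = -15$ ($X = 3 \left(-5\right) = -15$)
$T = - \frac{1}{6}$ ($T = \frac{1}{-6} = - \frac{1}{6} \approx -0.16667$)
$\left(E{\left(5 \cdot 0 + 4 \right)} \left(X + T\right)\right)^{4} = \left(\left(-6 + \left(5 \cdot 0 + 4\right)\right) \left(-15 - \frac{1}{6}\right)\right)^{4} = \left(\left(-6 + \left(0 + 4\right)\right) \left(- \frac{91}{6}\right)\right)^{4} = \left(\left(-6 + 4\right) \left(- \frac{91}{6}\right)\right)^{4} = \left(\left(-2\right) \left(- \frac{91}{6}\right)\right)^{4} = \left(\frac{91}{3}\right)^{4} = \frac{68574961}{81}$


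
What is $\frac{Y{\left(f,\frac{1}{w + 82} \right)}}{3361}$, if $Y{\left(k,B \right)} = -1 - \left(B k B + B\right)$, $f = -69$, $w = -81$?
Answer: $\frac{67}{3361} \approx 0.019935$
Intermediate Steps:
$Y{\left(k,B \right)} = -1 - B - k B^{2}$ ($Y{\left(k,B \right)} = -1 - \left(k B^{2} + B\right) = -1 - \left(B + k B^{2}\right) = -1 - B - k B^{2}$)
$\frac{Y{\left(f,\frac{1}{w + 82} \right)}}{3361} = \frac{-1 - \frac{1}{-81 + 82} - - 69 \left(\frac{1}{-81 + 82}\right)^{2}}{3361} = \left(-1 - 1^{-1} - - 69 \left(1^{-1}\right)^{2}\right) \frac{1}{3361} = \left(-1 - 1 - - 69 \cdot 1^{2}\right) \frac{1}{3361} = \left(-1 - 1 - \left(-69\right) 1\right) \frac{1}{3361} = \left(-1 - 1 + 69\right) \frac{1}{3361} = 67 \cdot \frac{1}{3361} = \frac{67}{3361}$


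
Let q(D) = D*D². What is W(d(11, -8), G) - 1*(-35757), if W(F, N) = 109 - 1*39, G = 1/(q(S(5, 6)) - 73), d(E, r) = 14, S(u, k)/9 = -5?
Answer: 35827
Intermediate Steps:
S(u, k) = -45 (S(u, k) = 9*(-5) = -45)
q(D) = D³
G = -1/91198 (G = 1/((-45)³ - 73) = 1/(-91125 - 73) = 1/(-91198) = -1/91198 ≈ -1.0965e-5)
W(F, N) = 70 (W(F, N) = 109 - 39 = 70)
W(d(11, -8), G) - 1*(-35757) = 70 - 1*(-35757) = 70 + 35757 = 35827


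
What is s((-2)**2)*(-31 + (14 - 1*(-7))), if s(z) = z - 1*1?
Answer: -30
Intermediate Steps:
s(z) = -1 + z (s(z) = z - 1 = -1 + z)
s((-2)**2)*(-31 + (14 - 1*(-7))) = (-1 + (-2)**2)*(-31 + (14 - 1*(-7))) = (-1 + 4)*(-31 + (14 + 7)) = 3*(-31 + 21) = 3*(-10) = -30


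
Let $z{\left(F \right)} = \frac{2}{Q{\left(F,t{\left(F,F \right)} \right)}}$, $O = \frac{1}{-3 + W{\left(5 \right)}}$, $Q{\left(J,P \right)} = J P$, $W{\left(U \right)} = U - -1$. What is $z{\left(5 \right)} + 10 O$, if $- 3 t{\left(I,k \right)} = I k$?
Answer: $\frac{1232}{375} \approx 3.2853$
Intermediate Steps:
$W{\left(U \right)} = 1 + U$ ($W{\left(U \right)} = U + 1 = 1 + U$)
$t{\left(I,k \right)} = - \frac{I k}{3}$
$O = \frac{1}{3}$ ($O = \frac{1}{-3 + \left(1 + 5\right)} = \frac{1}{-3 + 6} = \frac{1}{3} \approx 0.33333$)
$z{\left(F \right)} = - \frac{6}{F^{3}}$ ($z{\left(F \right)} = \frac{2}{F \left(- \frac{F F}{3}\right)} = \frac{2}{F \left(- \frac{F^{2}}{3}\right)} = \frac{2}{\left(- \frac{1}{3}\right) F^{3}} = 2 \left(- \frac{3}{F^{3}}\right) = - \frac{6}{F^{3}}$)
$z{\left(5 \right)} + 10 O = - \frac{6}{125} + 10 \cdot \frac{1}{3} = \left(-6\right) \frac{1}{125} + \frac{10}{3} = - \frac{6}{125} + \frac{10}{3} = \frac{1232}{375}$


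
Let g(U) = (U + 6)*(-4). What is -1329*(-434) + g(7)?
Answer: 576734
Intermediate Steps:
g(U) = -24 - 4*U (g(U) = (6 + U)*(-4) = -24 - 4*U)
-1329*(-434) + g(7) = -1329*(-434) + (-24 - 4*7) = 576786 + (-24 - 28) = 576786 - 52 = 576734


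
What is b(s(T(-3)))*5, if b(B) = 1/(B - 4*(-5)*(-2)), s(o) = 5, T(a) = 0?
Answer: -⅐ ≈ -0.14286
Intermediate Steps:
b(B) = 1/(-40 + B) (b(B) = 1/(B + 20*(-2)) = 1/(B - 40) = 1/(-40 + B))
b(s(T(-3)))*5 = 5/(-40 + 5) = 5/(-35) = -1/35*5 = -⅐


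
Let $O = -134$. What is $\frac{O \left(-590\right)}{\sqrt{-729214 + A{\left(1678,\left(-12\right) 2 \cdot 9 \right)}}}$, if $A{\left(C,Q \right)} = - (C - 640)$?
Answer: $- \frac{39530 i \sqrt{182563}}{182563} \approx - 92.517 i$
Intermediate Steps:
$A{\left(C,Q \right)} = 640 - C$ ($A{\left(C,Q \right)} = - (-640 + C) = 640 - C$)
$\frac{O \left(-590\right)}{\sqrt{-729214 + A{\left(1678,\left(-12\right) 2 \cdot 9 \right)}}} = \frac{\left(-134\right) \left(-590\right)}{\sqrt{-729214 + \left(640 - 1678\right)}} = \frac{79060}{\sqrt{-729214 + \left(640 - 1678\right)}} = \frac{79060}{\sqrt{-729214 - 1038}} = \frac{79060}{\sqrt{-730252}} = \frac{79060}{2 i \sqrt{182563}} = 79060 \left(- \frac{i \sqrt{182563}}{365126}\right) = - \frac{39530 i \sqrt{182563}}{182563}$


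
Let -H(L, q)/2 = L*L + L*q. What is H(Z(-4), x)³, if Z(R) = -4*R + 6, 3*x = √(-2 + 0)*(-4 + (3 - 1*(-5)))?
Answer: -2661148160/3 - 4441834496*I*√2/27 ≈ -8.8705e+8 - 2.3266e+8*I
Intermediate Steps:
x = 4*I*√2/3 (x = (√(-2 + 0)*(-4 + (3 - 1*(-5))))/3 = (√(-2)*(-4 + (3 + 5)))/3 = ((I*√2)*(-4 + 8))/3 = ((I*√2)*4)/3 = (4*I*√2)/3 = 4*I*√2/3 ≈ 1.8856*I)
Z(R) = 6 - 4*R
H(L, q) = -2*L² - 2*L*q (H(L, q) = -2*(L*L + L*q) = -2*(L² + L*q) = -2*L² - 2*L*q)
H(Z(-4), x)³ = (-2*(6 - 4*(-4))*((6 - 4*(-4)) + 4*I*√2/3))³ = (-2*(6 + 16)*((6 + 16) + 4*I*√2/3))³ = (-2*22*(22 + 4*I*√2/3))³ = (-968 - 176*I*√2/3)³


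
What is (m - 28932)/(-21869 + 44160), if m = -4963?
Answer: -33895/22291 ≈ -1.5206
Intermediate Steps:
(m - 28932)/(-21869 + 44160) = (-4963 - 28932)/(-21869 + 44160) = -33895/22291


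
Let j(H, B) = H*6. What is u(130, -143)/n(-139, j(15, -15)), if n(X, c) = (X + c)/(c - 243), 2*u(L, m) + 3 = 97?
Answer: 7191/49 ≈ 146.76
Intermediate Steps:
u(L, m) = 47 (u(L, m) = -3/2 + (½)*97 = -3/2 + 97/2 = 47)
j(H, B) = 6*H
n(X, c) = (X + c)/(-243 + c)
u(130, -143)/n(-139, j(15, -15)) = 47/(((-139 + 6*15)/(-243 + 6*15))) = 47/(((-139 + 90)/(-243 + 90))) = 47/((-49/(-153))) = 47/((-1/153*(-49))) = 47/(49/153) = 47*(153/49) = 7191/49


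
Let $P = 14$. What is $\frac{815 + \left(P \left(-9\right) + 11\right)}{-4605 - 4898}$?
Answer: $- \frac{700}{9503} \approx -0.073661$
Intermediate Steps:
$\frac{815 + \left(P \left(-9\right) + 11\right)}{-4605 - 4898} = \frac{815 + \left(14 \left(-9\right) + 11\right)}{-4605 - 4898} = \frac{815 + \left(-126 + 11\right)}{-9503} = \left(815 - 115\right) \left(- \frac{1}{9503}\right) = 700 \left(- \frac{1}{9503}\right) = - \frac{700}{9503}$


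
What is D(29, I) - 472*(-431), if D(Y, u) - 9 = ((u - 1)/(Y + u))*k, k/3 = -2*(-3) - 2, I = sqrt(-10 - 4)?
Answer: 3865375/19 + 8*I*sqrt(14)/19 ≈ 2.0344e+5 + 1.5754*I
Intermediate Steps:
I = I*sqrt(14) (I = sqrt(-14) = I*sqrt(14) ≈ 3.7417*I)
k = 12 (k = 3*(-2*(-3) - 2) = 3*(6 - 2) = 3*4 = 12)
D(Y, u) = 9 + 12*(-1 + u)/(Y + u) (D(Y, u) = 9 + ((u - 1)/(Y + u))*12 = 9 + ((-1 + u)/(Y + u))*12 = 9 + 12*(-1 + u)/(Y + u))
D(29, I) - 472*(-431) = 3*(-4 + 3*29 + 7*(I*sqrt(14)))/(29 + I*sqrt(14)) - 472*(-431) = 3*(-4 + 87 + 7*I*sqrt(14))/(29 + I*sqrt(14)) + 203432 = 3*(83 + 7*I*sqrt(14))/(29 + I*sqrt(14)) + 203432 = 203432 + 3*(83 + 7*I*sqrt(14))/(29 + I*sqrt(14))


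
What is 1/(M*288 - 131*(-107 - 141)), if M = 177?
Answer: 1/83464 ≈ 1.1981e-5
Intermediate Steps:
1/(M*288 - 131*(-107 - 141)) = 1/(177*288 - 131*(-107 - 141)) = 1/(50976 - 131*(-248)) = 1/(50976 + 32488) = 1/83464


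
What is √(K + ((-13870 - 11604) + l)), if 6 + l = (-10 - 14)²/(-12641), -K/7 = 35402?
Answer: 3*I*√4852332165470/12641 ≈ 522.78*I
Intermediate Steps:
K = -247814 (K = -7*35402 = -247814)
l = -76422/12641 (l = -6 + (-10 - 14)²/(-12641) = -6 + (-24)²*(-1/12641) = -6 + 576*(-1/12641) = -6 - 576/12641 = -76422/12641 ≈ -6.0456)
√(K + ((-13870 - 11604) + l)) = √(-247814 + ((-13870 - 11604) - 76422/12641)) = √(-247814 + (-25474 - 76422/12641)) = √(-247814 - 322093256/12641) = √(-3454710030/12641) = 3*I*√4852332165470/12641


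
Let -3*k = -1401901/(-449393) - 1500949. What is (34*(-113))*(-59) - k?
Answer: -368912052694/1348179 ≈ -2.7364e+5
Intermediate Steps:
k = 674514572056/1348179 (k = -(-1401901/(-449393) - 1500949)/3 = -(-1401901*(-1/449393) - 1500949)/3 = -(1401901/449393 - 1500949)/3 = -⅓*(-674514572056/449393) = 674514572056/1348179 ≈ 5.0032e+5)
(34*(-113))*(-59) - k = (34*(-113))*(-59) - 1*674514572056/1348179 = -3842*(-59) - 674514572056/1348179 = 226678 - 674514572056/1348179 = -368912052694/1348179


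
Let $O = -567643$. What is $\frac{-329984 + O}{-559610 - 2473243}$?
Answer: $\frac{299209}{1010951} \approx 0.29597$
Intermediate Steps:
$\frac{-329984 + O}{-559610 - 2473243} = \frac{-329984 - 567643}{-559610 - 2473243} = - \frac{897627}{-559610 - 2473243} = - \frac{897627}{-3032853} = \left(-897627\right) \left(- \frac{1}{3032853}\right) = \frac{299209}{1010951}$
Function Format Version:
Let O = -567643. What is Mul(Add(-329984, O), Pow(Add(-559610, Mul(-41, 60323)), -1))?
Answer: Rational(299209, 1010951) ≈ 0.29597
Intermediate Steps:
Mul(Add(-329984, O), Pow(Add(-559610, Mul(-41, 60323)), -1)) = Mul(Add(-329984, -567643), Pow(Add(-559610, Mul(-41, 60323)), -1)) = Mul(-897627, Pow(Add(-559610, -2473243), -1)) = Mul(-897627, Pow(-3032853, -1)) = Mul(-897627, Rational(-1, 3032853)) = Rational(299209, 1010951)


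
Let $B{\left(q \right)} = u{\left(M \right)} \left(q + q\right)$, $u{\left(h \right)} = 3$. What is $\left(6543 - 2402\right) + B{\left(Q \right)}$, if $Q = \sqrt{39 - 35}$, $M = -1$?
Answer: $4153$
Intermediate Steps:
$Q = 2$ ($Q = \sqrt{4} = 2$)
$B{\left(q \right)} = 6 q$ ($B{\left(q \right)} = 3 \left(q + q\right) = 3 \cdot 2 q = 6 q$)
$\left(6543 - 2402\right) + B{\left(Q \right)} = \left(6543 - 2402\right) + 6 \cdot 2 = 4141 + 12 = 4153$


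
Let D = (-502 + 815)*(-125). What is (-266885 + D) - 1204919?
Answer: -1510929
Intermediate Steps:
D = -39125 (D = 313*(-125) = -39125)
(-266885 + D) - 1204919 = (-266885 - 39125) - 1204919 = -306010 - 1204919 = -1510929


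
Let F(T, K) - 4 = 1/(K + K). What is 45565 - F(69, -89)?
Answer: 8109859/178 ≈ 45561.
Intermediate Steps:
F(T, K) = 4 + 1/(2*K) (F(T, K) = 4 + 1/(K + K) = 4 + 1/(2*K))
45565 - F(69, -89) = 45565 - (4 + (½)/(-89)) = 45565 - (4 + (½)*(-1/89)) = 45565 - (4 - 1/178) = 45565 - 1*711/178 = 45565 - 711/178 = 8109859/178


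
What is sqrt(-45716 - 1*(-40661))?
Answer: I*sqrt(5055) ≈ 71.099*I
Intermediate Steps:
sqrt(-45716 - 1*(-40661)) = sqrt(-45716 + 40661) = sqrt(-5055) = I*sqrt(5055)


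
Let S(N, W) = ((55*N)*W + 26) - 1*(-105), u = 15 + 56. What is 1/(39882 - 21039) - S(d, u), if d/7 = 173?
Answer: -89110167497/18843 ≈ -4.7291e+6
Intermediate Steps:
d = 1211 (d = 7*173 = 1211)
u = 71
S(N, W) = 131 + 55*N*W (S(N, W) = (55*N*W + 26) + 105 = (26 + 55*N*W) + 105 = 131 + 55*N*W)
1/(39882 - 21039) - S(d, u) = 1/(39882 - 21039) - (131 + 55*1211*71) = 1/18843 - (131 + 4728955) = 1/18843 - 1*4729086 = 1/18843 - 4729086 = -89110167497/18843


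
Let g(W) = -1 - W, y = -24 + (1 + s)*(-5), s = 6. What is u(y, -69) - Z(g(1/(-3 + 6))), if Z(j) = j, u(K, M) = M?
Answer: -203/3 ≈ -67.667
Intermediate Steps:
y = -59 (y = -24 + (1 + 6)*(-5) = -24 + 7*(-5) = -24 - 35 = -59)
u(y, -69) - Z(g(1/(-3 + 6))) = -69 - (-1 - 1/(-3 + 6)) = -69 - (-1 - 1/3) = -69 - 1*(-4/3) = -69 + 4/3 = -203/3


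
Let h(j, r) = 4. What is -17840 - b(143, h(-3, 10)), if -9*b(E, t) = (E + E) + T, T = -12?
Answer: -160286/9 ≈ -17810.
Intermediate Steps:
b(E, t) = 4/3 - 2*E/9 (b(E, t) = -((E + E) - 12)/9 = -(2*E - 12)/9 = -(-12 + 2*E)/9 = 4/3 - 2*E/9)
-17840 - b(143, h(-3, 10)) = -17840 - (4/3 - 2/9*143) = -17840 - (4/3 - 286/9) = -17840 - 1*(-274/9) = -17840 + 274/9 = -160286/9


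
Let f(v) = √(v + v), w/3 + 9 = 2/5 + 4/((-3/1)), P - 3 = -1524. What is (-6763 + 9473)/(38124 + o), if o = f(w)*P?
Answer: 9566300/147344487 + 228995*I*√1490/442033461 ≈ 0.064925 + 0.019997*I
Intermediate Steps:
P = -1521 (P = 3 - 1524 = -1521)
w = -149/5 (w = -27 + 3*(2/5 + 4/((-3/1))) = -27 + 3*(2*(⅕) + 4/((-3*1))) = -27 + 3*(⅖ + 4/(-3)) = -27 + 3*(⅖ + 4*(-⅓)) = -27 + 3*(⅖ - 4/3) = -27 + 3*(-14/15) = -27 - 14/5 = -149/5 ≈ -29.800)
f(v) = √2*√v (f(v) = √(2*v) = √2*√v)
o = -1521*I*√1490/5 (o = (√2*√(-149/5))*(-1521) = (√2*(I*√745/5))*(-1521) = (I*√1490/5)*(-1521) = -1521*I*√1490/5 ≈ -11742.0*I)
(-6763 + 9473)/(38124 + o) = (-6763 + 9473)/(38124 - 1521*I*√1490/5) = 2710/(38124 - 1521*I*√1490/5)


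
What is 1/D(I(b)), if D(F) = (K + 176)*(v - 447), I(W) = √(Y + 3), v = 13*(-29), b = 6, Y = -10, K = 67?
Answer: -1/200232 ≈ -4.9942e-6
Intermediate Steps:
v = -377
I(W) = I*√7 (I(W) = √(-10 + 3) = √(-7) = I*√7)
D(F) = -200232 (D(F) = (67 + 176)*(-377 - 447) = 243*(-824) = -200232)
1/D(I(b)) = 1/(-200232) = -1/200232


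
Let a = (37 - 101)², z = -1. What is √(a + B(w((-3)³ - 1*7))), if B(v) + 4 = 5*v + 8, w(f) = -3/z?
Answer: √4115 ≈ 64.148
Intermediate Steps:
a = 4096 (a = (-64)² = 4096)
w(f) = 3 (w(f) = -3/(-1) = -3*(-1) = 3)
B(v) = 4 + 5*v (B(v) = -4 + (5*v + 8) = -4 + (8 + 5*v) = 4 + 5*v)
√(a + B(w((-3)³ - 1*7))) = √(4096 + (4 + 5*3)) = √(4096 + (4 + 15)) = √(4096 + 19) = √4115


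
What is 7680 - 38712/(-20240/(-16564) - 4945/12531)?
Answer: -1679099954952/42929615 ≈ -39113.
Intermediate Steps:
7680 - 38712/(-20240/(-16564) - 4945/12531) = 7680 - 38712/(-20240*(-1/16564) - 4945*1/12531) = 7680 - 38712/(5060/4141 - 4945/12531) = 7680 - 38712/42929615/51890871 = 7680 - 38712*51890871/42929615 = 7680 - 2008799398152/42929615 = -1679099954952/42929615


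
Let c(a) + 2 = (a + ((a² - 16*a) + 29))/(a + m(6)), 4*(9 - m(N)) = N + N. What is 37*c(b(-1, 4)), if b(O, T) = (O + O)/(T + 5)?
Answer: 62419/468 ≈ 133.37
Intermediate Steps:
m(N) = 9 - N/2 (m(N) = 9 - (N + N)/4 = 9 - N/2)
b(O, T) = 2*O/(5 + T) (b(O, T) = (2*O)/(5 + T) = 2*O/(5 + T))
c(a) = -2 + (29 + a² - 15*a)/(6 + a) (c(a) = -2 + (a + ((a² - 16*a) + 29))/(a + (9 - ½*6)) = -2 + (a + (29 + a² - 16*a))/(a + (9 - 3)) = -2 + (29 + a² - 15*a)/(a + 6) = -2 + (29 + a² - 15*a)/(6 + a))
37*c(b(-1, 4)) = 37*((17 + (2*(-1)/(5 + 4))² - 34*(-1)/(5 + 4))/(6 + 2*(-1)/(5 + 4))) = 37*((17 + (2*(-1)/9)² - 34*(-1)/9)/(6 + 2*(-1)/9)) = 37*((17 + (2*(-1)*(⅑))² - 34*(-1)/9)/(6 + 2*(-1)*(⅑))) = 37*((17 + (-2/9)² - 17*(-2/9))/(6 - 2/9)) = 37*((17 + 4/81 + 34/9)/(52/9)) = 37*((9/52)*(1687/81)) = 37*(1687/468) = 62419/468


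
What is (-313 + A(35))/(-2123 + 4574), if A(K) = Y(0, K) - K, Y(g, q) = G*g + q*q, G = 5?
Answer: 877/2451 ≈ 0.35781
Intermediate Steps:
Y(g, q) = q² + 5*g (Y(g, q) = 5*g + q*q = 5*g + q² = q² + 5*g)
A(K) = K² - K (A(K) = (K² + 5*0) - K = (K² + 0) - K = K² - K)
(-313 + A(35))/(-2123 + 4574) = (-313 + 35*(-1 + 35))/(-2123 + 4574) = (-313 + 35*34)/2451 = (-313 + 1190)*(1/2451) = 877*(1/2451) = 877/2451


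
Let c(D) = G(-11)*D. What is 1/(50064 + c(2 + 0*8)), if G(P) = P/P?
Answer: 1/50066 ≈ 1.9974e-5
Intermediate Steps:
G(P) = 1
c(D) = D (c(D) = 1*D = D)
1/(50064 + c(2 + 0*8)) = 1/(50064 + (2 + 0*8)) = 1/(50064 + (2 + 0)) = 1/(50064 + 2) = 1/50066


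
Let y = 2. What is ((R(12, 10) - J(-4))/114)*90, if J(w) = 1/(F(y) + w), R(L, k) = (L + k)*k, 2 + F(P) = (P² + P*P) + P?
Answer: 13185/76 ≈ 173.49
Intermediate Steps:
F(P) = -2 + P + 2*P² (F(P) = -2 + ((P² + P*P) + P) = -2 + ((P² + P²) + P) = -2 + (2*P² + P) = -2 + (P + 2*P²) = -2 + P + 2*P²)
R(L, k) = k*(L + k)
J(w) = 1/(8 + w) (J(w) = 1/((-2 + 2 + 2*2²) + w) = 1/((-2 + 2 + 2*4) + w) = 1/((-2 + 2 + 8) + w) = 1/(8 + w))
((R(12, 10) - J(-4))/114)*90 = ((10*(12 + 10) - 1/(8 - 4))/114)*90 = ((10*22 - 1/4)*(1/114))*90 = ((220 - 1*¼)*(1/114))*90 = ((220 - ¼)*(1/114))*90 = ((879/4)*(1/114))*90 = (293/152)*90 = 13185/76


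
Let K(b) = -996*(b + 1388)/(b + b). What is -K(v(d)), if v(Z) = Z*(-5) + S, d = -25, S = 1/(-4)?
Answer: 3013398/499 ≈ 6038.9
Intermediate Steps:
S = -¼ ≈ -0.25000
v(Z) = -¼ - 5*Z (v(Z) = Z*(-5) - ¼ = -5*Z - ¼ = -¼ - 5*Z)
K(b) = -498*(1388 + b)/b (K(b) = -996*(1388 + b)/(2*b) = -498*(1388 + b)/b)
-K(v(d)) = -(-498 - 691224/(-¼ - 5*(-25))) = -(-498 - 691224/(-¼ + 125)) = -(-498 - 691224/499/4) = -(-498 - 691224*4/499) = -(-498 - 2764896/499) = -1*(-3013398/499) = 3013398/499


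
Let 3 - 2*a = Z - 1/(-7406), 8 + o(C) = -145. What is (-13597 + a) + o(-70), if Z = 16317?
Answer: -324486485/14812 ≈ -21907.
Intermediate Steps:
o(C) = -153 (o(C) = -8 - 145 = -153)
a = -120821485/14812 (a = 3/2 - (16317 - 1/(-7406))/2 = 3/2 - (16317 - 1*(-1/7406))/2 = 3/2 - (16317 + 1/7406)/2 = 3/2 - ½*120843703/7406 = 3/2 - 120843703/14812 = -120821485/14812 ≈ -8157.0)
(-13597 + a) + o(-70) = (-13597 - 120821485/14812) - 153 = -322220249/14812 - 153 = -324486485/14812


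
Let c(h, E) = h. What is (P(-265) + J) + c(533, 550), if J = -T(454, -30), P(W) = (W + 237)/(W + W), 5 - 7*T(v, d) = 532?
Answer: 1128468/1855 ≈ 608.34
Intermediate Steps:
T(v, d) = -527/7 (T(v, d) = 5/7 - 1/7*532 = 5/7 - 76 = -527/7)
P(W) = (237 + W)/(2*W) (P(W) = (237 + W)/((2*W)) = (237 + W)*(1/(2*W)) = (237 + W)/(2*W))
J = 527/7 (J = -1*(-527/7) = 527/7 ≈ 75.286)
(P(-265) + J) + c(533, 550) = ((1/2)*(237 - 265)/(-265) + 527/7) + 533 = ((1/2)*(-1/265)*(-28) + 527/7) + 533 = (14/265 + 527/7) + 533 = 139753/1855 + 533 = 1128468/1855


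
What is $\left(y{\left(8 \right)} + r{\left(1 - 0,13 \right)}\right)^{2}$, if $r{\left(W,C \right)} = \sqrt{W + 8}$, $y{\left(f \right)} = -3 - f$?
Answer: $64$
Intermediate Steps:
$r{\left(W,C \right)} = \sqrt{8 + W}$
$\left(y{\left(8 \right)} + r{\left(1 - 0,13 \right)}\right)^{2} = \left(\left(-3 - 8\right) + \sqrt{8 + \left(1 - 0\right)}\right)^{2} = \left(\left(-3 - 8\right) + \sqrt{8 + \left(1 + 0\right)}\right)^{2} = \left(-11 + \sqrt{8 + 1}\right)^{2} = \left(-11 + \sqrt{9}\right)^{2} = \left(-11 + 3\right)^{2} = \left(-8\right)^{2} = 64$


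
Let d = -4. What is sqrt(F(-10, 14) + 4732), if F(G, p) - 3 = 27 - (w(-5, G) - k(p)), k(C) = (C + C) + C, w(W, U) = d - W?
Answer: sqrt(4803) ≈ 69.304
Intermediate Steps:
w(W, U) = -4 - W
k(C) = 3*C (k(C) = 2*C + C = 3*C)
F(G, p) = 29 + 3*p (F(G, p) = 3 + (27 - ((-4 - 1*(-5)) - 3*p)) = 3 + (27 - ((-4 + 5) - 3*p)) = 3 + (27 - (1 - 3*p)) = 3 + (27 + (-1 + 3*p)) = 3 + (26 + 3*p) = 29 + 3*p)
sqrt(F(-10, 14) + 4732) = sqrt((29 + 3*14) + 4732) = sqrt((29 + 42) + 4732) = sqrt(71 + 4732) = sqrt(4803)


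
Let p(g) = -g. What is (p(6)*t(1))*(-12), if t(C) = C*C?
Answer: 72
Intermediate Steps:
t(C) = C²
(p(6)*t(1))*(-12) = (-1*6*1²)*(-12) = -6*1*(-12) = -6*(-12) = 72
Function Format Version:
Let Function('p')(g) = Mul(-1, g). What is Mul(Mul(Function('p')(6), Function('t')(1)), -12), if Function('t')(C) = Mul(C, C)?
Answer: 72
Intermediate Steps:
Function('t')(C) = Pow(C, 2)
Mul(Mul(Function('p')(6), Function('t')(1)), -12) = Mul(Mul(Mul(-1, 6), Pow(1, 2)), -12) = Mul(Mul(-6, 1), -12) = Mul(-6, -12) = 72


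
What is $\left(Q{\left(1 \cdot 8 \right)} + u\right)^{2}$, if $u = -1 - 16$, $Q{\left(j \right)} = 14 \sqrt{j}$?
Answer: $1857 - 952 \sqrt{2} \approx 510.67$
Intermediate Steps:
$u = -17$ ($u = -1 - 16 = -17$)
$\left(Q{\left(1 \cdot 8 \right)} + u\right)^{2} = \left(14 \sqrt{1 \cdot 8} - 17\right)^{2} = \left(14 \sqrt{8} - 17\right)^{2} = \left(14 \cdot 2 \sqrt{2} - 17\right)^{2} = \left(28 \sqrt{2} - 17\right)^{2} = \left(-17 + 28 \sqrt{2}\right)^{2}$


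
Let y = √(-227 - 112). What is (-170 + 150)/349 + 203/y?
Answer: -20/349 - 203*I*√339/339 ≈ -0.057307 - 11.025*I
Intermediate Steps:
y = I*√339 (y = √(-339) = I*√339 ≈ 18.412*I)
(-170 + 150)/349 + 203/y = (-170 + 150)/349 + 203/((I*√339)) = -20*1/349 + 203*(-I*√339/339) = -20/349 - 203*I*√339/339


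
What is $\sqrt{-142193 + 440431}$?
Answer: $\sqrt{298238} \approx 546.11$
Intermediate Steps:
$\sqrt{-142193 + 440431} = \sqrt{298238}$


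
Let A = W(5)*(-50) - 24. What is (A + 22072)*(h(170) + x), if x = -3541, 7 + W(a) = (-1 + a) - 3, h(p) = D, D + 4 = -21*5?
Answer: -81570200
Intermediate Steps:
D = -109 (D = -4 - 21*5 = -4 - 105 = -109)
h(p) = -109
W(a) = -11 + a (W(a) = -7 + ((-1 + a) - 3) = -7 + (-4 + a) = -11 + a)
A = 276 (A = (-11 + 5)*(-50) - 24 = -6*(-50) - 24 = 300 - 24 = 276)
(A + 22072)*(h(170) + x) = (276 + 22072)*(-109 - 3541) = 22348*(-3650) = -81570200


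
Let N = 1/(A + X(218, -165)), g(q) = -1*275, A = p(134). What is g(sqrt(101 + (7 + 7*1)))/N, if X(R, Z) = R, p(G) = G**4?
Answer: -88664992350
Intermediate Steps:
A = 322417936 (A = 134**4 = 322417936)
g(q) = -275
N = 1/322418154 (N = 1/(322417936 + 218) = 1/322418154 ≈ 3.1016e-9)
g(sqrt(101 + (7 + 7*1)))/N = -275/1/322418154 = -275*322418154 = -88664992350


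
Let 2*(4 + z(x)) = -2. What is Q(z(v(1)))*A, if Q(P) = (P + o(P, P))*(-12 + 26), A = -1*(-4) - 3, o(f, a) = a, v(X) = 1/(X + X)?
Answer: -140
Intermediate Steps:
v(X) = 1/(2*X)
z(x) = -5 (z(x) = -4 + (1/2)*(-2) = -4 - 1 = -5)
A = 1 (A = 4 - 3 = 1)
Q(P) = 28*P (Q(P) = (P + P)*(-12 + 26) = (2*P)*14 = 28*P)
Q(z(v(1)))*A = (28*(-5))*1 = -140*1 = -140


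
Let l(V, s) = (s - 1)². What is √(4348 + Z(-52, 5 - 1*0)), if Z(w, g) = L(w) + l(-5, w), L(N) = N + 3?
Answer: 2*√1777 ≈ 84.309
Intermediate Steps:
L(N) = 3 + N
l(V, s) = (-1 + s)²
Z(w, g) = 3 + w + (-1 + w)² (Z(w, g) = (3 + w) + (-1 + w)² = 3 + w + (-1 + w)²)
√(4348 + Z(-52, 5 - 1*0)) = √(4348 + (4 + (-52)² - 1*(-52))) = √(4348 + (4 + 2704 + 52)) = √(4348 + 2760) = √7108 = 2*√1777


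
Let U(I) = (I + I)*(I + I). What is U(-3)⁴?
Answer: 1679616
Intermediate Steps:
U(I) = 4*I² (U(I) = (2*I)*(2*I) = 4*I²)
U(-3)⁴ = (4*(-3)²)⁴ = (4*9)⁴ = 36⁴ = 1679616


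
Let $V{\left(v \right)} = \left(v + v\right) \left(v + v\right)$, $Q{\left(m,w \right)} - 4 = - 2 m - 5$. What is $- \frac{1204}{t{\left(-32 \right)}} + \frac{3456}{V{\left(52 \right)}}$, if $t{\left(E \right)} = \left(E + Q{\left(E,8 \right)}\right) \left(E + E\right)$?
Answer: $\frac{77653}{83824} \approx 0.92638$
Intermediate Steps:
$Q{\left(m,w \right)} = -1 - 2 m$ ($Q{\left(m,w \right)} = 4 - \left(5 + 2 m\right) = -1 - 2 m$)
$t{\left(E \right)} = 2 E \left(-1 - E\right)$ ($t{\left(E \right)} = \left(E - \left(1 + 2 E\right)\right) \left(E + E\right) = \left(-1 - E\right) 2 E = 2 E \left(-1 - E\right)$)
$V{\left(v \right)} = 4 v^{2}$ ($V{\left(v \right)} = 2 v 2 v = 4 v^{2}$)
$- \frac{1204}{t{\left(-32 \right)}} + \frac{3456}{V{\left(52 \right)}} = - \frac{1204}{2 \left(-32\right) \left(-1 - -32\right)} + \frac{3456}{4 \cdot 52^{2}} = - \frac{1204}{2 \left(-32\right) \left(-1 + 32\right)} + \frac{3456}{4 \cdot 2704} = - \frac{1204}{2 \left(-32\right) 31} + \frac{3456}{10816} = - \frac{1204}{-1984} + 3456 \cdot \frac{1}{10816} = \left(-1204\right) \left(- \frac{1}{1984}\right) + \frac{54}{169} = \frac{301}{496} + \frac{54}{169} = \frac{77653}{83824}$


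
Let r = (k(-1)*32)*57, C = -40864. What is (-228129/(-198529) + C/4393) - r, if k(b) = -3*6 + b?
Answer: 30217700440073/872137897 ≈ 34648.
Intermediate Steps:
k(b) = -18 + b
r = -34656 (r = ((-18 - 1)*32)*57 = -19*32*57 = -608*57 = -34656)
(-228129/(-198529) + C/4393) - r = (-228129/(-198529) - 40864/4393) - 1*(-34656) = (-228129*(-1/198529) - 40864*1/4393) + 34656 = (228129/198529 - 40864/4393) + 34656 = -7110518359/872137897 + 34656 = 30217700440073/872137897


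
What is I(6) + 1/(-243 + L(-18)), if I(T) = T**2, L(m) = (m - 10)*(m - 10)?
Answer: 19477/541 ≈ 36.002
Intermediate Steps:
L(m) = (-10 + m)**2 (L(m) = (-10 + m)*(-10 + m) = (-10 + m)**2)
I(6) + 1/(-243 + L(-18)) = 6**2 + 1/(-243 + (-10 - 18)**2) = 36 + 1/(-243 + (-28)**2) = 36 + 1/(-243 + 784) = 36 + 1/541 = 19477/541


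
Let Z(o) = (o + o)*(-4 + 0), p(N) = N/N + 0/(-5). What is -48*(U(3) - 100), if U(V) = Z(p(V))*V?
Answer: 5952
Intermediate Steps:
p(N) = 1 (p(N) = 1 + 0*(-⅕) = 1 + 0 = 1)
Z(o) = -8*o (Z(o) = (2*o)*(-4) = -8*o)
U(V) = -8*V (U(V) = (-8*1)*V = -8*V)
-48*(U(3) - 100) = -48*(-8*3 - 100) = -48*(-24 - 100) = -48*(-124) = 5952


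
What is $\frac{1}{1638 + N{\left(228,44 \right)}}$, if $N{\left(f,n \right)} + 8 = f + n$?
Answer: $\frac{1}{1902} \approx 0.00052576$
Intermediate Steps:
$N{\left(f,n \right)} = -8 + f + n$ ($N{\left(f,n \right)} = -8 + \left(f + n\right) = -8 + f + n$)
$\frac{1}{1638 + N{\left(228,44 \right)}} = \frac{1}{1638 + \left(-8 + 228 + 44\right)} = \frac{1}{1638 + 264} = \frac{1}{1902}$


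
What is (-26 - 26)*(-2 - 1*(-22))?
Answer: -1040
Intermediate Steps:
(-26 - 26)*(-2 - 1*(-22)) = -52*(-2 + 22) = -52*20 = -1040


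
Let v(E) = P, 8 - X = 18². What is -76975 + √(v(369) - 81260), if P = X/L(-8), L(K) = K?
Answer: -76975 + 3*I*√36098/2 ≈ -76975.0 + 284.99*I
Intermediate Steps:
X = -316 (X = 8 - 1*18² = 8 - 1*324 = 8 - 324 = -316)
P = 79/2 (P = -316/(-8) = -316*(-⅛) = 79/2 ≈ 39.500)
v(E) = 79/2
-76975 + √(v(369) - 81260) = -76975 + √(79/2 - 81260) = -76975 + √(-162441/2) = -76975 + 3*I*√36098/2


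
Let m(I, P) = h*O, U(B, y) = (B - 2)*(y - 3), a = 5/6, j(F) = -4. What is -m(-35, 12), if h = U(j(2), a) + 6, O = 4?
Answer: -76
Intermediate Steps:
a = 5/6 (a = 5*(1/6) = 5/6 ≈ 0.83333)
U(B, y) = (-3 + y)*(-2 + B) (U(B, y) = (-2 + B)*(-3 + y) = (-3 + y)*(-2 + B))
h = 19 (h = (6 - 3*(-4) - 2*5/6 - 4*5/6) + 6 = (6 + 12 - 5/3 - 10/3) + 6 = 13 + 6 = 19)
m(I, P) = 76 (m(I, P) = 19*4 = 76)
-m(-35, 12) = -1*76 = -76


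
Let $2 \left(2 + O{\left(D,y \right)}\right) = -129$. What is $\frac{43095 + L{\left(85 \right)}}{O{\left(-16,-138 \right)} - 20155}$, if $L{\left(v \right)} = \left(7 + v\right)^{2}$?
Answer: $- \frac{103118}{40443} \approx -2.5497$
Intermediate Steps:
$O{\left(D,y \right)} = - \frac{133}{2}$ ($O{\left(D,y \right)} = -2 + \frac{1}{2} \left(-129\right) = -2 - \frac{129}{2} = - \frac{133}{2}$)
$\frac{43095 + L{\left(85 \right)}}{O{\left(-16,-138 \right)} - 20155} = \frac{43095 + \left(7 + 85\right)^{2}}{- \frac{133}{2} - 20155} = \frac{43095 + 92^{2}}{- \frac{40443}{2}} = \left(43095 + 8464\right) \left(- \frac{2}{40443}\right) = 51559 \left(- \frac{2}{40443}\right) = - \frac{103118}{40443}$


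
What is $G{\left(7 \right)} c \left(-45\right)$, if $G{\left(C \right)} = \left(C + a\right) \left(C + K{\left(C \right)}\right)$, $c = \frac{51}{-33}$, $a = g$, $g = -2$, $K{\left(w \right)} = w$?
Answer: $\frac{53550}{11} \approx 4868.2$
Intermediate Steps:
$a = -2$
$c = - \frac{17}{11}$ ($c = 51 \left(- \frac{1}{33}\right) = - \frac{17}{11} \approx -1.5455$)
$G{\left(C \right)} = 2 C \left(-2 + C\right)$ ($G{\left(C \right)} = \left(C - 2\right) \left(C + C\right) = \left(-2 + C\right) 2 C = 2 C \left(-2 + C\right)$)
$G{\left(7 \right)} c \left(-45\right) = 2 \cdot 7 \left(-2 + 7\right) \left(- \frac{17}{11}\right) \left(-45\right) = 2 \cdot 7 \cdot 5 \left(- \frac{17}{11}\right) \left(-45\right) = 70 \left(- \frac{17}{11}\right) \left(-45\right) = \left(- \frac{1190}{11}\right) \left(-45\right) = \frac{53550}{11}$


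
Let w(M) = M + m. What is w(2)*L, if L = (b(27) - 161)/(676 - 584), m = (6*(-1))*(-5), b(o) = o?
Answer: -1072/23 ≈ -46.609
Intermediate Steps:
m = 30 (m = -6*(-5) = 30)
w(M) = 30 + M (w(M) = M + 30 = 30 + M)
L = -67/46 (L = (27 - 161)/(676 - 584) = -134/92 = -134*1/92 = -67/46 ≈ -1.4565)
w(2)*L = (30 + 2)*(-67/46) = 32*(-67/46) = -1072/23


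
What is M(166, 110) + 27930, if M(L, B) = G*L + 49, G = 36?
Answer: 33955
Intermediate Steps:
M(L, B) = 49 + 36*L (M(L, B) = 36*L + 49 = 49 + 36*L)
M(166, 110) + 27930 = (49 + 36*166) + 27930 = (49 + 5976) + 27930 = 6025 + 27930 = 33955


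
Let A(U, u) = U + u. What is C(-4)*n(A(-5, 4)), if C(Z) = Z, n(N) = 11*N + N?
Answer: 48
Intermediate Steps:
n(N) = 12*N
C(-4)*n(A(-5, 4)) = -48*(-5 + 4) = -48*(-1) = -4*(-12) = 48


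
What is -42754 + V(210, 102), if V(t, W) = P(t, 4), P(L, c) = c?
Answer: -42750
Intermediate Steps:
V(t, W) = 4
-42754 + V(210, 102) = -42754 + 4 = -42750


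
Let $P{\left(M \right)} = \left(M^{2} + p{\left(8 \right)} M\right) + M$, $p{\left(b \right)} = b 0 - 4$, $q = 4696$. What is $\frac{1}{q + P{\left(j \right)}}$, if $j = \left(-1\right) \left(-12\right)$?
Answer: $\frac{1}{4804} \approx 0.00020816$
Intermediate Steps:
$p{\left(b \right)} = -4$ ($p{\left(b \right)} = 0 - 4 = -4$)
$j = 12$
$P{\left(M \right)} = M^{2} - 3 M$ ($P{\left(M \right)} = \left(M^{2} - 4 M\right) + M = M^{2} - 3 M$)
$\frac{1}{q + P{\left(j \right)}} = \frac{1}{4696 + 12 \left(-3 + 12\right)} = \frac{1}{4696 + 12 \cdot 9} = \frac{1}{4696 + 108} = \frac{1}{4804}$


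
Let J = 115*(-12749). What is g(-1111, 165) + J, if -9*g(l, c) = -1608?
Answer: -4397869/3 ≈ -1.4660e+6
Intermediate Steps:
g(l, c) = 536/3 (g(l, c) = -⅑*(-1608) = 536/3)
J = -1466135
g(-1111, 165) + J = 536/3 - 1466135 = -4397869/3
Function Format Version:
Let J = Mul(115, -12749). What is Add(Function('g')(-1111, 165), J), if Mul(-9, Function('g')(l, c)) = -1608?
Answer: Rational(-4397869, 3) ≈ -1.4660e+6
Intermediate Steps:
Function('g')(l, c) = Rational(536, 3) (Function('g')(l, c) = Mul(Rational(-1, 9), -1608) = Rational(536, 3))
J = -1466135
Add(Function('g')(-1111, 165), J) = Add(Rational(536, 3), -1466135) = Rational(-4397869, 3)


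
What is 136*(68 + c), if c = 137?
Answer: 27880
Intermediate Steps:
136*(68 + c) = 136*(68 + 137) = 136*205 = 27880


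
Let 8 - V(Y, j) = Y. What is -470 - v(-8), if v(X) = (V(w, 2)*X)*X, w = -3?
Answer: -1174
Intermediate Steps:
V(Y, j) = 8 - Y
v(X) = 11*X² (v(X) = ((8 - 1*(-3))*X)*X = ((8 + 3)*X)*X = (11*X)*X = 11*X²)
-470 - v(-8) = -470 - 11*(-8)² = -470 - 11*64 = -470 - 1*704 = -470 - 704 = -1174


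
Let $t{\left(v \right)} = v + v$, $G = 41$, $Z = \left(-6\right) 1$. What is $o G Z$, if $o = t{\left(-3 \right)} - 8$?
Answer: $3444$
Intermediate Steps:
$Z = -6$
$t{\left(v \right)} = 2 v$
$o = -14$ ($o = 2 \left(-3\right) - 8 = -6 - 8 = -14$)
$o G Z = \left(-14\right) 41 \left(-6\right) = \left(-574\right) \left(-6\right) = 3444$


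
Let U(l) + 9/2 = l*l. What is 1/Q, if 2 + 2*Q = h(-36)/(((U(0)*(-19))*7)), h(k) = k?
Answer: -133/137 ≈ -0.97080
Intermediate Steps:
U(l) = -9/2 + l**2 (U(l) = -9/2 + l*l = -9/2 + l**2)
Q = -137/133 (Q = -1 + (-36*(-1/(133*(-9/2 + 0**2))))/2 = -1 + (-36*(-1/(133*(-9/2 + 0))))/2 = -1 + (-36/(-9/2*(-19)*7))/2 = -1 + (-36/((171/2)*7))/2 = -1 + (-36/1197/2)/2 = -1 + (-36*2/1197)/2 = -1 + (1/2)*(-8/133) = -1 - 4/133 = -137/133 ≈ -1.0301)
1/Q = 1/(-137/133) = -133/137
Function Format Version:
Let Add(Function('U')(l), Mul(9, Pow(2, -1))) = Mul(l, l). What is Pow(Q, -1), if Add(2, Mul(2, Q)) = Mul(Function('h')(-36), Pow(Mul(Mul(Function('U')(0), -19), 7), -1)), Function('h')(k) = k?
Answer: Rational(-133, 137) ≈ -0.97080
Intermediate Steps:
Function('U')(l) = Add(Rational(-9, 2), Pow(l, 2)) (Function('U')(l) = Add(Rational(-9, 2), Mul(l, l)) = Add(Rational(-9, 2), Pow(l, 2)))
Q = Rational(-137, 133) (Q = Add(-1, Mul(Rational(1, 2), Mul(-36, Pow(Mul(Mul(Add(Rational(-9, 2), Pow(0, 2)), -19), 7), -1)))) = Add(-1, Mul(Rational(1, 2), Mul(-36, Pow(Mul(Mul(Add(Rational(-9, 2), 0), -19), 7), -1)))) = Add(-1, Mul(Rational(1, 2), Mul(-36, Pow(Mul(Mul(Rational(-9, 2), -19), 7), -1)))) = Add(-1, Mul(Rational(1, 2), Mul(-36, Pow(Mul(Rational(171, 2), 7), -1)))) = Add(-1, Mul(Rational(1, 2), Mul(-36, Pow(Rational(1197, 2), -1)))) = Add(-1, Mul(Rational(1, 2), Mul(-36, Rational(2, 1197)))) = Add(-1, Mul(Rational(1, 2), Rational(-8, 133))) = Add(-1, Rational(-4, 133)) = Rational(-137, 133) ≈ -1.0301)
Pow(Q, -1) = Pow(Rational(-137, 133), -1) = Rational(-133, 137)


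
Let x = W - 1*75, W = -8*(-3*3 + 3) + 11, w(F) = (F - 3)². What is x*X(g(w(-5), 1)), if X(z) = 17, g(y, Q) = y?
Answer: -272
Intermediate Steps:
w(F) = (-3 + F)²
W = 59 (W = -8*(-9 + 3) + 11 = -8*(-6) + 11 = 48 + 11 = 59)
x = -16 (x = 59 - 1*75 = 59 - 75 = -16)
x*X(g(w(-5), 1)) = -16*17 = -272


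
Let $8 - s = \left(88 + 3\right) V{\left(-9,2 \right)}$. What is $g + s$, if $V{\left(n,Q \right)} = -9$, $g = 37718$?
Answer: $38545$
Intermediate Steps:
$s = 827$ ($s = 8 - \left(88 + 3\right) \left(-9\right) = 8 - 91 \left(-9\right) = 8 - -819 = 8 + 819 = 827$)
$g + s = 37718 + 827 = 38545$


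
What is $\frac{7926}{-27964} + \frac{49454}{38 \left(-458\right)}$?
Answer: $- \frac{95054735}{30417841} \approx -3.125$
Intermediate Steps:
$\frac{7926}{-27964} + \frac{49454}{38 \left(-458\right)} = 7926 \left(- \frac{1}{27964}\right) + \frac{49454}{-17404} = - \frac{3963}{13982} + 49454 \left(- \frac{1}{17404}\right) = - \frac{3963}{13982} - \frac{24727}{8702} = - \frac{95054735}{30417841}$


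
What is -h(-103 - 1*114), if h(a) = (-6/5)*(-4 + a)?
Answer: -1326/5 ≈ -265.20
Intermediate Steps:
h(a) = 24/5 - 6*a/5 (h(a) = (-6*⅕)*(-4 + a) = -6*(-4 + a)/5 = 24/5 - 6*a/5)
-h(-103 - 1*114) = -(24/5 - 6*(-103 - 1*114)/5) = -(24/5 - 6*(-103 - 114)/5) = -(24/5 - 6/5*(-217)) = -(24/5 + 1302/5) = -1*1326/5 = -1326/5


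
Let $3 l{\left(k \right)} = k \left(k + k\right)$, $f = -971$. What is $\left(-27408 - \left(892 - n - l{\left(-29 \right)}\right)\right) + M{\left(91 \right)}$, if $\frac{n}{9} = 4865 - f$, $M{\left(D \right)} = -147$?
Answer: $\frac{73913}{3} \approx 24638.0$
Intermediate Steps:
$l{\left(k \right)} = \frac{2 k^{2}}{3}$ ($l{\left(k \right)} = \frac{k \left(k + k\right)}{3} = \frac{k 2 k}{3} = \frac{2 k^{2}}{3}$)
$n = 52524$ ($n = 9 \left(4865 - -971\right) = 9 \left(4865 + 971\right) = 9 \cdot 5836 = 52524$)
$\left(-27408 - \left(892 - n - l{\left(-29 \right)}\right)\right) + M{\left(91 \right)} = \left(-27408 + \left(\left(\frac{2 \left(-29\right)^{2}}{3} + 52524\right) - 892\right)\right) - 147 = \left(-27408 + \left(\left(\frac{2}{3} \cdot 841 + 52524\right) - 892\right)\right) - 147 = \left(-27408 + \left(\left(\frac{1682}{3} + 52524\right) - 892\right)\right) - 147 = \left(-27408 + \left(\frac{159254}{3} - 892\right)\right) - 147 = \left(-27408 + \frac{156578}{3}\right) - 147 = \frac{74354}{3} - 147 = \frac{73913}{3}$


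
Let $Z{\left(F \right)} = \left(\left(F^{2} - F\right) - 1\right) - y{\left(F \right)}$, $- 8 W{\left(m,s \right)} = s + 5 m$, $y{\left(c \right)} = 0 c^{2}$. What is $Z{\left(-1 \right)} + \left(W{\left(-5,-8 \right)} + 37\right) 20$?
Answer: $\frac{1647}{2} \approx 823.5$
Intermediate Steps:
$y{\left(c \right)} = 0$
$W{\left(m,s \right)} = - \frac{5 m}{8} - \frac{s}{8}$ ($W{\left(m,s \right)} = - \frac{s + 5 m}{8} = - \frac{5 m}{8} - \frac{s}{8}$)
$Z{\left(F \right)} = -1 + F^{2} - F$ ($Z{\left(F \right)} = \left(\left(F^{2} - F\right) - 1\right) - 0 = \left(-1 + F^{2} - F\right) + 0 = -1 + F^{2} - F$)
$Z{\left(-1 \right)} + \left(W{\left(-5,-8 \right)} + 37\right) 20 = \left(-1 + \left(-1\right)^{2} - -1\right) + \left(\left(\left(- \frac{5}{8}\right) \left(-5\right) - -1\right) + 37\right) 20 = \left(-1 + 1 + 1\right) + \left(\left(\frac{25}{8} + 1\right) + 37\right) 20 = 1 + \left(\frac{33}{8} + 37\right) 20 = 1 + \frac{329}{8} \cdot 20 = 1 + \frac{1645}{2} = \frac{1647}{2}$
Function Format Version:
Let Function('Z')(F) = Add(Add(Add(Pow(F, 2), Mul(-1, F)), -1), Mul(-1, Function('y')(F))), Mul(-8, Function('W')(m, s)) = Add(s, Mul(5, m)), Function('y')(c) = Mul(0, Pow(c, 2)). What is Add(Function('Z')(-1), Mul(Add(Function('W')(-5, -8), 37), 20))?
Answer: Rational(1647, 2) ≈ 823.50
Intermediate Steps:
Function('y')(c) = 0
Function('W')(m, s) = Add(Mul(Rational(-5, 8), m), Mul(Rational(-1, 8), s)) (Function('W')(m, s) = Mul(Rational(-1, 8), Add(s, Mul(5, m))) = Add(Mul(Rational(-5, 8), m), Mul(Rational(-1, 8), s)))
Function('Z')(F) = Add(-1, Pow(F, 2), Mul(-1, F)) (Function('Z')(F) = Add(Add(Add(Pow(F, 2), Mul(-1, F)), -1), Mul(-1, 0)) = Add(Add(-1, Pow(F, 2), Mul(-1, F)), 0) = Add(-1, Pow(F, 2), Mul(-1, F)))
Add(Function('Z')(-1), Mul(Add(Function('W')(-5, -8), 37), 20)) = Add(Add(-1, Pow(-1, 2), Mul(-1, -1)), Mul(Add(Add(Mul(Rational(-5, 8), -5), Mul(Rational(-1, 8), -8)), 37), 20)) = Add(Add(-1, 1, 1), Mul(Add(Add(Rational(25, 8), 1), 37), 20)) = Add(1, Mul(Add(Rational(33, 8), 37), 20)) = Add(1, Mul(Rational(329, 8), 20)) = Add(1, Rational(1645, 2)) = Rational(1647, 2)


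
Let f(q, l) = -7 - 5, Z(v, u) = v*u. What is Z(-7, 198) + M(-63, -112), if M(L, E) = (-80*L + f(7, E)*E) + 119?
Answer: 5117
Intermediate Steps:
Z(v, u) = u*v
f(q, l) = -12
M(L, E) = 119 - 80*L - 12*E (M(L, E) = (-80*L - 12*E) + 119 = 119 - 80*L - 12*E)
Z(-7, 198) + M(-63, -112) = 198*(-7) + (119 - 80*(-63) - 12*(-112)) = -1386 + (119 + 5040 + 1344) = -1386 + 6503 = 5117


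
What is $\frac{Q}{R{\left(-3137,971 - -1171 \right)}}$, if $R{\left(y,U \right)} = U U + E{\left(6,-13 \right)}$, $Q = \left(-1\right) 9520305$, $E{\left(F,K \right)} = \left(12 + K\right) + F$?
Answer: $- \frac{9520305}{4588169} \approx -2.075$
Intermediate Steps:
$E{\left(F,K \right)} = 12 + F + K$
$Q = -9520305$
$R{\left(y,U \right)} = 5 + U^{2}$ ($R{\left(y,U \right)} = U U + \left(12 + 6 - 13\right) = U^{2} + 5 = 5 + U^{2}$)
$\frac{Q}{R{\left(-3137,971 - -1171 \right)}} = - \frac{9520305}{5 + \left(971 - -1171\right)^{2}} = - \frac{9520305}{5 + \left(971 + 1171\right)^{2}} = - \frac{9520305}{5 + 2142^{2}} = - \frac{9520305}{5 + 4588164} = - \frac{9520305}{4588169}$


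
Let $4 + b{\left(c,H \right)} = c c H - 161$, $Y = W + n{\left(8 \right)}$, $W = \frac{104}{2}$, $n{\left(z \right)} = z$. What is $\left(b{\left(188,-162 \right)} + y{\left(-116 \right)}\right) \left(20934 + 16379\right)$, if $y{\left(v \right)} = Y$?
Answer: $-213648006729$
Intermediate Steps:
$W = 52$ ($W = 104 \cdot \frac{1}{2} = 52$)
$Y = 60$ ($Y = 52 + 8 = 60$)
$y{\left(v \right)} = 60$
$b{\left(c,H \right)} = -165 + H c^{2}$ ($b{\left(c,H \right)} = -4 + \left(c c H - 161\right) = -4 + \left(c^{2} H - 161\right) = -4 + \left(H c^{2} - 161\right) = -4 + \left(-161 + H c^{2}\right) = -165 + H c^{2}$)
$\left(b{\left(188,-162 \right)} + y{\left(-116 \right)}\right) \left(20934 + 16379\right) = \left(\left(-165 - 162 \cdot 188^{2}\right) + 60\right) \left(20934 + 16379\right) = \left(\left(-165 - 5725728\right) + 60\right) 37313 = \left(-5725893 + 60\right) 37313 = \left(-5725833\right) 37313 = -213648006729$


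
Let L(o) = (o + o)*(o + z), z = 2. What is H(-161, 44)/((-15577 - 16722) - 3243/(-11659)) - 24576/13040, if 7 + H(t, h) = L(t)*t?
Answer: 77746181169497/306905200370 ≈ 253.32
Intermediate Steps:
L(o) = 2*o*(2 + o) (L(o) = (o + o)*(o + 2) = (2*o)*(2 + o) = 2*o*(2 + o))
H(t, h) = -7 + 2*t²*(2 + t) (H(t, h) = -7 + (2*t*(2 + t))*t = -7 + 2*t²*(2 + t))
H(-161, 44)/((-15577 - 16722) - 3243/(-11659)) - 24576/13040 = (-7 + 2*(-161)²*(2 - 161))/((-15577 - 16722) - 3243/(-11659)) - 24576/13040 = (-7 + 2*25921*(-159))/(-32299 - 3243*(-1/11659)) - 24576*1/13040 = (-7 - 8242878)/(-32299 + 3243/11659) - 1536/815 = -8242885/(-376570798/11659) - 1536/815 = -8242885*(-11659/376570798) - 1536/815 = 96103796215/376570798 - 1536/815 = 77746181169497/306905200370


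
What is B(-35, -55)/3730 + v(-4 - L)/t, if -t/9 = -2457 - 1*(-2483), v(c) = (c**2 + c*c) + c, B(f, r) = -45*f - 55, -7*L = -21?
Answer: 125/6714 ≈ 0.018618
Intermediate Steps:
L = 3 (L = -1/7*(-21) = 3)
B(f, r) = -55 - 45*f
v(c) = c + 2*c**2 (v(c) = (c**2 + c**2) + c = 2*c**2 + c = c + 2*c**2)
t = -234 (t = -9*(-2457 - 1*(-2483)) = -9*(-2457 + 2483) = -9*26 = -234)
B(-35, -55)/3730 + v(-4 - L)/t = (-55 - 45*(-35))/3730 + ((-4 - 1*3)*(1 + 2*(-4 - 1*3)))/(-234) = (-55 + 1575)*(1/3730) + ((-4 - 3)*(1 + 2*(-4 - 3)))*(-1/234) = 1520*(1/3730) - 7*(1 + 2*(-7))*(-1/234) = 152/373 - 7*(1 - 14)*(-1/234) = 152/373 - 7*(-13)*(-1/234) = 152/373 + 91*(-1/234) = 152/373 - 7/18 = 125/6714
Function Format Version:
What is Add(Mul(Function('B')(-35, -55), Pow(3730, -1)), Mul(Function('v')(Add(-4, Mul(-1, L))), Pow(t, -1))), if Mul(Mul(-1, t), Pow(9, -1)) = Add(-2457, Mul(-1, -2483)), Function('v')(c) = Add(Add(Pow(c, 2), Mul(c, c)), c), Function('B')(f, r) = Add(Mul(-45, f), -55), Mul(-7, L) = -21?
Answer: Rational(125, 6714) ≈ 0.018618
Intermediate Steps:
L = 3 (L = Mul(Rational(-1, 7), -21) = 3)
Function('B')(f, r) = Add(-55, Mul(-45, f))
Function('v')(c) = Add(c, Mul(2, Pow(c, 2))) (Function('v')(c) = Add(Add(Pow(c, 2), Pow(c, 2)), c) = Add(Mul(2, Pow(c, 2)), c) = Add(c, Mul(2, Pow(c, 2))))
t = -234 (t = Mul(-9, Add(-2457, Mul(-1, -2483))) = Mul(-9, Add(-2457, 2483)) = Mul(-9, 26) = -234)
Add(Mul(Function('B')(-35, -55), Pow(3730, -1)), Mul(Function('v')(Add(-4, Mul(-1, L))), Pow(t, -1))) = Add(Mul(Add(-55, Mul(-45, -35)), Pow(3730, -1)), Mul(Mul(Add(-4, Mul(-1, 3)), Add(1, Mul(2, Add(-4, Mul(-1, 3))))), Pow(-234, -1))) = Add(Mul(Add(-55, 1575), Rational(1, 3730)), Mul(Mul(Add(-4, -3), Add(1, Mul(2, Add(-4, -3)))), Rational(-1, 234))) = Add(Mul(1520, Rational(1, 3730)), Mul(Mul(-7, Add(1, Mul(2, -7))), Rational(-1, 234))) = Add(Rational(152, 373), Mul(Mul(-7, Add(1, -14)), Rational(-1, 234))) = Add(Rational(152, 373), Mul(Mul(-7, -13), Rational(-1, 234))) = Add(Rational(152, 373), Mul(91, Rational(-1, 234))) = Add(Rational(152, 373), Rational(-7, 18)) = Rational(125, 6714)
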